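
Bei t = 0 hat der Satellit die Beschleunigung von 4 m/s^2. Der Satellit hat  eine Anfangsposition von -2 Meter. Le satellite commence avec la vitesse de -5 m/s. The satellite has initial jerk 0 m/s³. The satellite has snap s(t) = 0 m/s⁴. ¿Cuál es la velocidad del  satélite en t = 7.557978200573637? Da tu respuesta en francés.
En partant du snap s(t) = 0, nous prenons 3 intégrales. En intégrant le snap et en utilisant la condition initiale j(0) = 0, nous obtenons j(t) = 0. La primitive du jerk, avec a(0) = 4, donne l'accélération: a(t) = 4. L'intégrale de l'accélération est la vitesse. En utilisant v(0) = -5, nous obtenons v(t) = 4·t - 5. En utilisant v(t) = 4·t - 5 et en substituant t = 7.557978200573637, nous trouvons v = 25.2319128022945.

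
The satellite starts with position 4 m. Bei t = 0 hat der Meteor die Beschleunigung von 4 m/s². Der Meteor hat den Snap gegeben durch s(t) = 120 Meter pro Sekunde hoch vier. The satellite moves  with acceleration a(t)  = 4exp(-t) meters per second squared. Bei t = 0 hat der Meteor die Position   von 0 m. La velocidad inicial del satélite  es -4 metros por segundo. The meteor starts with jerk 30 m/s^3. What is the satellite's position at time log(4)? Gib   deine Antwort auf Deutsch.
Wir müssen das Integral unserer Gleichung für die Beschleunigung a(t) = 4·exp(-t) 2-mal finden. Das Integral von der Beschleunigung ist die Geschwindigkeit. Mit v(0) = -4 erhalten wir v(t) = -4·exp(-t). Das Integral von der Geschwindigkeit ist die Position. Mit x(0) = 4 erhalten wir x(t) = 4·exp(-t). Aus der Gleichung für die Position x(t) = 4·exp(-t), setzen wir t = log(4) ein und erhalten x = 1.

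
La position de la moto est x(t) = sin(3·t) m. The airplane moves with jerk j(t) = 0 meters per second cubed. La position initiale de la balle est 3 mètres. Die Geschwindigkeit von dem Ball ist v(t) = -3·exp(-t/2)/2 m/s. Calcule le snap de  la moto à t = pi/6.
Nous devons dériver notre équation de la position x(t) = sin(3·t) 4 fois. La dérivée de la position donne la vitesse: v(t) = 3·cos(3·t). La dérivée de la vitesse donne l'accélération: a(t) = -9·sin(3·t). La dérivée de l'accélération donne le jerk: j(t) = -27·cos(3·t). En dérivant le jerk, nous obtenons le snap: s(t) = 81·sin(3·t). Nous avons le snap s(t) = 81·sin(3·t). En substituant t = pi/6: s(pi/6) = 81.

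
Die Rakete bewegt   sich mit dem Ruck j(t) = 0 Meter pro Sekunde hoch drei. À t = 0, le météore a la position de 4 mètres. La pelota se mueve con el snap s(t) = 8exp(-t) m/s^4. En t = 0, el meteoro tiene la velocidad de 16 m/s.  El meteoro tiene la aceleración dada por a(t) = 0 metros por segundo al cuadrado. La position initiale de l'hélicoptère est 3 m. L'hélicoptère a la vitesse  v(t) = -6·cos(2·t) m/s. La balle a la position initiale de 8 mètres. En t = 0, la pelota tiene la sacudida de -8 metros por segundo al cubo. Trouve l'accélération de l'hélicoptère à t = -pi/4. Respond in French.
Pour résoudre ceci, nous devons prendre 1 dérivée de notre équation de la vitesse v(t) = -6·cos(2·t). La dérivée de la vitesse donne l'accélération: a(t) = 12·sin(2·t). Nous avons l'accélération a(t) = 12·sin(2·t). En substituant t = -pi/4: a(-pi/4) = -12.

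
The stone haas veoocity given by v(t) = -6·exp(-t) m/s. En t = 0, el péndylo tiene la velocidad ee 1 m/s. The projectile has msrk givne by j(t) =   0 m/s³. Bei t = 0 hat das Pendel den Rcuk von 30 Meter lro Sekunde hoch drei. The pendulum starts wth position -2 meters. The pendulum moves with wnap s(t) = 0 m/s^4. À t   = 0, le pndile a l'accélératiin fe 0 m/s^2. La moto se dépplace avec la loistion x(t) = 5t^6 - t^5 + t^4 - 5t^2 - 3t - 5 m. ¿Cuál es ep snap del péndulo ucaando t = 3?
Tenemos el snap s(t) = 0. Sustituyendo t = 3: s(3) = 0.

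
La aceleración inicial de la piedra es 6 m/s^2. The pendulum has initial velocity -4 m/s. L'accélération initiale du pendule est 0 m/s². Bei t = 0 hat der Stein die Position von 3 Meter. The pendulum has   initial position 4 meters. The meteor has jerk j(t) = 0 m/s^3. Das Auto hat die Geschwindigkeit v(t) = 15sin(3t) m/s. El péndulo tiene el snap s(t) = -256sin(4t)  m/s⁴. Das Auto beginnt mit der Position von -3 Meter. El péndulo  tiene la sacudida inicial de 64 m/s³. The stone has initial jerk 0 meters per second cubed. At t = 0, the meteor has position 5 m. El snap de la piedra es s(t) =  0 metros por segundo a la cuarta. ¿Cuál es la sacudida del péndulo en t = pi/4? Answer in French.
Nous devons trouver la primitive de notre équation du snap s(t) = -256·sin(4·t) 1 fois. L'intégrale du snap est le jerk. En utilisant j(0) = 64, nous obtenons j(t) = 64·cos(4·t). Nous avons le jerk j(t) = 64·cos(4·t). En substituant t = pi/4: j(pi/4) = -64.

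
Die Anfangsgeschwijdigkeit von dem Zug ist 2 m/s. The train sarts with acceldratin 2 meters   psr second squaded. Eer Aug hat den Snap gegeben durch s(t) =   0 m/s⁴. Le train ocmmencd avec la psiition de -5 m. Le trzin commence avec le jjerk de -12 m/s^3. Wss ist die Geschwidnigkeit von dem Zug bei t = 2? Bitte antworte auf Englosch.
Starting from snap s(t) = 0, we take 3 integrals. Integrating snap and using the initial condition j(0) = -12, we get j(t) = -12. Integrating jerk and using the initial condition a(0) = 2, we get a(t) = 2 - 12·t. Taking ∫a(t)dt and applying v(0) = 2, we find v(t) = -6·t^2 + 2·t + 2. From the given velocity equation v(t) = -6·t^2 + 2·t + 2, we substitute t = 2 to get v = -18.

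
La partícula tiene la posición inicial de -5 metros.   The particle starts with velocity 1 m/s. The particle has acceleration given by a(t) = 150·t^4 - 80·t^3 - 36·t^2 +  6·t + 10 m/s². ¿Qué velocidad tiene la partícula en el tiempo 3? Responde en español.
Partiendo de la aceleración a(t) = 150·t^4 - 80·t^3 - 36·t^2 + 6·t + 10, tomamos 1 integral. La antiderivada de la aceleración, con v(0) = 1, da la velocidad: v(t) = 30·t^5 - 20·t^4 - 12·t^3 + 3·t^2 + 10·t + 1. De la ecuación de la velocidad v(t) = 30·t^5 - 20·t^4 - 12·t^3 + 3·t^2 + 10·t + 1, sustituimos t = 3 para obtener v = 5404.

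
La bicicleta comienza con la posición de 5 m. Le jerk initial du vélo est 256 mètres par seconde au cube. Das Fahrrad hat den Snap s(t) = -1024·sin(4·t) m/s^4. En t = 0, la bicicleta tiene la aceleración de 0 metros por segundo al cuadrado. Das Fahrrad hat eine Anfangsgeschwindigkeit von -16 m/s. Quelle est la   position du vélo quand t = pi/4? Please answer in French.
Nous devons intégrer notre équation du snap s(t) = -1024·sin(4·t) 4 fois. En intégrant le snap et en utilisant la condition initiale j(0) = 256, nous obtenons j(t) = 256·cos(4·t). La primitive du jerk est l'accélération. En utilisant a(0) = 0, nous obtenons a(t) = 64·sin(4·t). L'intégrale de l'accélération, avec v(0) = -16, donne la vitesse: v(t) = -16·cos(4·t). L'intégrale de la vitesse est la position. En utilisant x(0) = 5, nous obtenons x(t) = 5 - 4·sin(4·t). Nous avons la position x(t) = 5 - 4·sin(4·t). En substituant t = pi/4: x(pi/4) = 5.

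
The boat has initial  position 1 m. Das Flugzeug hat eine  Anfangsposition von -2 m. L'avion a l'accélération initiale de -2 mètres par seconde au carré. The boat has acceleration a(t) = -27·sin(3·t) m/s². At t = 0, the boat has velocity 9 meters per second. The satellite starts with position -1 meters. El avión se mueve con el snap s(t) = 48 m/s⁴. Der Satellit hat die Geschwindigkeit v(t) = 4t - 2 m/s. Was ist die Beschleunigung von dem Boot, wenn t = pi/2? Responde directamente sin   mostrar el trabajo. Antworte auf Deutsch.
Die Beschleunigung bei t = pi/2 ist a = 27.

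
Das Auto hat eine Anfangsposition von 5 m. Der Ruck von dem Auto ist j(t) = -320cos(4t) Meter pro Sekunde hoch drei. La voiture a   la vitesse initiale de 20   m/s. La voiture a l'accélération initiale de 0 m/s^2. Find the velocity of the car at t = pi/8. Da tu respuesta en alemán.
Ausgehend von dem Ruck j(t) = -320·cos(4·t), nehmen wir 2 Integrale. Durch Integration von dem Ruck und Verwendung der Anfangsbedingung a(0) = 0, erhalten wir a(t) = -80·sin(4·t). Durch Integration von der Beschleunigung und Verwendung der Anfangsbedingung v(0) = 20, erhalten wir v(t) = 20·cos(4·t). Mit v(t) = 20·cos(4·t) und Einsetzen von t = pi/8, finden wir v = 0.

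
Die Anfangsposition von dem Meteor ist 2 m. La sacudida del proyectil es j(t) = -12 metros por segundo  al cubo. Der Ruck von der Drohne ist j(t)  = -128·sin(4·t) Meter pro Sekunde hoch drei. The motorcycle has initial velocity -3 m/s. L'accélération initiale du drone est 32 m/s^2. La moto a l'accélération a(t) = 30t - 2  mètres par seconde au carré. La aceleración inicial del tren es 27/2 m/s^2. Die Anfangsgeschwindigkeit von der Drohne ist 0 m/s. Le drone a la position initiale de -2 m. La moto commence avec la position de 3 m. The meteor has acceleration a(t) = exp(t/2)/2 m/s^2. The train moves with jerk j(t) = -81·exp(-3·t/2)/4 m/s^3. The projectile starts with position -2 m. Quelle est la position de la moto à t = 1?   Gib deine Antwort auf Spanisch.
Necesitamos integrar nuestra ecuación de la aceleración a(t) = 30·t - 2 2 veces. La antiderivada de la aceleración es la velocidad. Usando v(0) = -3, obtenemos v(t) = 15·t^2 - 2·t - 3. La antiderivada de la velocidad es la posición. Usando x(0) = 3, obtenemos x(t) = 5·t^3 - t^2 - 3·t + 3. Tenemos la posición x(t) = 5·t^3 - t^2 - 3·t + 3. Sustituyendo t = 1: x(1) = 4.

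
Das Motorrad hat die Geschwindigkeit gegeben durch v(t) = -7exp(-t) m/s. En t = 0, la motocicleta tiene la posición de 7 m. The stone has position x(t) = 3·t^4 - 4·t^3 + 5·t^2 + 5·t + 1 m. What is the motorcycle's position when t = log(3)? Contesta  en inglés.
We need to integrate our velocity equation v(t) = -7·exp(-t) 1 time. The antiderivative of velocity, with x(0) = 7, gives position: x(t) = 7·exp(-t). From the given position equation x(t) = 7·exp(-t), we substitute t = log(3) to get x = 7/3.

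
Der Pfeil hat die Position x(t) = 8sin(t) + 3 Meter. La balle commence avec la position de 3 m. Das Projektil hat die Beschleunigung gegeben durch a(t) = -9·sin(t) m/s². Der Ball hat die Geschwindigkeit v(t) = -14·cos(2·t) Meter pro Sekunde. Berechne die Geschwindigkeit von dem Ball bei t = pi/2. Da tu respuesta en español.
Tenemos la velocidad v(t) = -14·cos(2·t). Sustituyendo t = pi/2: v(pi/2) = 14.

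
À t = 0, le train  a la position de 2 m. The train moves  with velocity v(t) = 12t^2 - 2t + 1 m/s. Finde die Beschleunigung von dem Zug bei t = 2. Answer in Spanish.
Para resolver esto, necesitamos tomar 1 derivada de nuestra ecuación de la velocidad v(t) = 12·t^2 - 2·t + 1. Derivando la velocidad, obtenemos la aceleración: a(t) = 24·t - 2. De la ecuación de la aceleración a(t) = 24·t - 2, sustituimos t = 2 para obtener a = 46.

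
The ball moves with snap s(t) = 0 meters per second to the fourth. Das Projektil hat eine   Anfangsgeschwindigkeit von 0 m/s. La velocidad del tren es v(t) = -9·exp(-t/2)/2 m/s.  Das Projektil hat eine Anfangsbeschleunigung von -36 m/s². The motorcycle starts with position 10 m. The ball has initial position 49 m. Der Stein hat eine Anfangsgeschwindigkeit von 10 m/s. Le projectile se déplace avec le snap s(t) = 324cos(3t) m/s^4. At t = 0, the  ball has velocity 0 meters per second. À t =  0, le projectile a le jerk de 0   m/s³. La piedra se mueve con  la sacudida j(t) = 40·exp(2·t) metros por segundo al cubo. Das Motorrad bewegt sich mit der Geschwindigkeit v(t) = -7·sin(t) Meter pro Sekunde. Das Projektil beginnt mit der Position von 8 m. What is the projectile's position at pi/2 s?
We must find the antiderivative of our snap equation s(t) = 324·cos(3·t) 4 times. Taking ∫s(t)dt and applying j(0) = 0, we find j(t) = 108·sin(3·t). Finding the integral of j(t) and using a(0) = -36: a(t) = -36·cos(3·t). The antiderivative of acceleration, with v(0) = 0, gives velocity: v(t) = -12·sin(3·t). The integral of velocity, with x(0) = 8, gives position: x(t) = 4·cos(3·t) + 4. We have position x(t) = 4·cos(3·t) + 4. Substituting t = pi/2: x(pi/2) = 4.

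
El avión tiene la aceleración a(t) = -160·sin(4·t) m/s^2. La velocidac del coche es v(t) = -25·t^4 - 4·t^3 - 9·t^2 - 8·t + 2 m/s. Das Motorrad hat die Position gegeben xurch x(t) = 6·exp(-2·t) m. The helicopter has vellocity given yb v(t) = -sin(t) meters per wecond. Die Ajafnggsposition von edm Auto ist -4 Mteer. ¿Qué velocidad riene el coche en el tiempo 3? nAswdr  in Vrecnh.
De l'équation de la vitesse v(t) = -25·t^4 - 4·t^3 - 9·t^2 - 8·t + 2, nous substituons t = 3 pour obtenir v = -2236.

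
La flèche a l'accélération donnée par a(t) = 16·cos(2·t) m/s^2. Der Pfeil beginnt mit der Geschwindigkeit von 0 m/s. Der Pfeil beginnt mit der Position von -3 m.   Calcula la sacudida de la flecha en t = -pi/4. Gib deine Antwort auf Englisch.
To solve this, we need to take 1 derivative of our acceleration equation a(t) = 16·cos(2·t). The derivative of acceleration gives jerk: j(t) = -32·sin(2·t). We have jerk j(t) = -32·sin(2·t). Substituting t = -pi/4: j(-pi/4) = 32.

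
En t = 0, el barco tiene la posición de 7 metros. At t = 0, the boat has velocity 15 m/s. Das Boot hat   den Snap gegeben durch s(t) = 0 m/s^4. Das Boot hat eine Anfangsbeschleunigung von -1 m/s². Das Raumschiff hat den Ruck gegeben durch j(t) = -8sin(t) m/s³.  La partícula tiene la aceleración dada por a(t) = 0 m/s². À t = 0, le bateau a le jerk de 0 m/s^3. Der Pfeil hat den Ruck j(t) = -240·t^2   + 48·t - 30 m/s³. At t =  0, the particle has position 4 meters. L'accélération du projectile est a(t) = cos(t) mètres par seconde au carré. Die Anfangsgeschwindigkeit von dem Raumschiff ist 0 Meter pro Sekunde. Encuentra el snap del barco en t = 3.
Tenemos el snap s(t) = 0. Sustituyendo t = 3: s(3) = 0.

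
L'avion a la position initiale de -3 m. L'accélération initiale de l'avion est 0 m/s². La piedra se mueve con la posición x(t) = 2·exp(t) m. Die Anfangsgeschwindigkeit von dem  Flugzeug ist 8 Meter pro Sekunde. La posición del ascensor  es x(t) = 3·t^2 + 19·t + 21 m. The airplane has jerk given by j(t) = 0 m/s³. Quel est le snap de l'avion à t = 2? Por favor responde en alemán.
Wir müssen unsere Gleichung für den Ruck j(t) = 0 1-mal ableiten. Durch Ableiten von dem Ruck erhalten wir den Snap: s(t) = 0. Mit s(t) = 0 und Einsetzen von t = 2, finden wir s = 0.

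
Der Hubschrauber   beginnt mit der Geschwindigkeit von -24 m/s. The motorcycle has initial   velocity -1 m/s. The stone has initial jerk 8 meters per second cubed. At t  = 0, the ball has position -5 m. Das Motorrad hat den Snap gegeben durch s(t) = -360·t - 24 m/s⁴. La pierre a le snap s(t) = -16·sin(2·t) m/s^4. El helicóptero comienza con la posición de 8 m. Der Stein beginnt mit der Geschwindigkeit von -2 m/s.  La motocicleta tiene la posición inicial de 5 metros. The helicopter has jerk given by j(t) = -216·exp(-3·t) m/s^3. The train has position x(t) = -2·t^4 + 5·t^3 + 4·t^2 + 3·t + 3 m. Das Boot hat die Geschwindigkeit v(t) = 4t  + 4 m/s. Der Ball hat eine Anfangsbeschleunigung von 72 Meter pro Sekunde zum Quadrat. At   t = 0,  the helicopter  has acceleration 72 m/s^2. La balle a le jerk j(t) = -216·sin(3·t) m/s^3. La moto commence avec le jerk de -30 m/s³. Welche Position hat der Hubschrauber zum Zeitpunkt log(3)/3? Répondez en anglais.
Starting from jerk j(t) = -216·exp(-3·t), we take 3 integrals. The integral of jerk, with a(0) = 72, gives acceleration: a(t) = 72·exp(-3·t). The integral of acceleration is velocity. Using v(0) = -24, we get v(t) = -24·exp(-3·t). The integral of velocity is position. Using x(0) = 8, we get x(t) = 8·exp(-3·t). Using x(t) = 8·exp(-3·t) and substituting t = log(3)/3, we find x = 8/3.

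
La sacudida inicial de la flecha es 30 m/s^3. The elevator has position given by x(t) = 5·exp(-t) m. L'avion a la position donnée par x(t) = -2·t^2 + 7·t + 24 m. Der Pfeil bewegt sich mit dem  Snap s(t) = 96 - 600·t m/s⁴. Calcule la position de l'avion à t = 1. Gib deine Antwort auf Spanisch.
De la ecuación de la posición x(t) = -2·t^2 + 7·t + 24, sustituimos t = 1 para obtener x = 29.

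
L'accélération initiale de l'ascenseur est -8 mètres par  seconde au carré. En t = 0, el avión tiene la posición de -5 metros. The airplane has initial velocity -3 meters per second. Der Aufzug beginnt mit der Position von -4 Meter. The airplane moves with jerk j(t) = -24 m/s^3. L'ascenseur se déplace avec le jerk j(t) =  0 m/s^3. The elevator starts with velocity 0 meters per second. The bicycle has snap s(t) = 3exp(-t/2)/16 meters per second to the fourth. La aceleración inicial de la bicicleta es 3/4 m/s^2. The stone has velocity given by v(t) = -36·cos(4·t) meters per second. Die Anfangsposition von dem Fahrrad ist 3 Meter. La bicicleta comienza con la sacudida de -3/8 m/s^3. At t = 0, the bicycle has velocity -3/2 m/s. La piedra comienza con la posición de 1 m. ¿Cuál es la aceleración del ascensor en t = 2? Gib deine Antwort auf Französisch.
En partant du jerk j(t) = 0, nous prenons 1 intégrale. En prenant ∫j(t)dt et en appliquant a(0) = -8, nous trouvons a(t) = -8. Nous avons l'accélération a(t) = -8. En substituant t = 2: a(2) = -8.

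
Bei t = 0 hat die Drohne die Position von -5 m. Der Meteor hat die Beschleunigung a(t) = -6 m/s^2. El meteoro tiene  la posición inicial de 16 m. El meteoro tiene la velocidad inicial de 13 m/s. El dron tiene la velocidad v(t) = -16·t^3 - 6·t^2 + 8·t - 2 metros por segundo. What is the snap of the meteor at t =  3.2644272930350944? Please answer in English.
Starting from acceleration a(t) = -6, we take 2 derivatives. Differentiating acceleration, we get jerk: j(t) = 0. Differentiating jerk, we get snap: s(t) = 0. From the given snap equation s(t) = 0, we substitute t = 3.2644272930350944 to get s = 0.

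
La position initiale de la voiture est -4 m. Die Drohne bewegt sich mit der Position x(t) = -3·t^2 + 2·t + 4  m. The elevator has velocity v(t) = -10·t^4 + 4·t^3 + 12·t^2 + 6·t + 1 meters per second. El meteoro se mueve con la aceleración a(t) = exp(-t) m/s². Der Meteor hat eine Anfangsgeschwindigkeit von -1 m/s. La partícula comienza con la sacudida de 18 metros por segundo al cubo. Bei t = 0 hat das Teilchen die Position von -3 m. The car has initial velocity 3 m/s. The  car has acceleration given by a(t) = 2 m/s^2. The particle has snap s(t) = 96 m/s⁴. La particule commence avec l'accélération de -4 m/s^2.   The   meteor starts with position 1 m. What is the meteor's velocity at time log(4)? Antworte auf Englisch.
To solve this, we need to take 1 integral of our acceleration equation a(t) = exp(-t). The antiderivative of acceleration, with v(0) = -1, gives velocity: v(t) = -exp(-t). We have velocity v(t) = -exp(-t). Substituting t = log(4): v(log(4)) = -1/4.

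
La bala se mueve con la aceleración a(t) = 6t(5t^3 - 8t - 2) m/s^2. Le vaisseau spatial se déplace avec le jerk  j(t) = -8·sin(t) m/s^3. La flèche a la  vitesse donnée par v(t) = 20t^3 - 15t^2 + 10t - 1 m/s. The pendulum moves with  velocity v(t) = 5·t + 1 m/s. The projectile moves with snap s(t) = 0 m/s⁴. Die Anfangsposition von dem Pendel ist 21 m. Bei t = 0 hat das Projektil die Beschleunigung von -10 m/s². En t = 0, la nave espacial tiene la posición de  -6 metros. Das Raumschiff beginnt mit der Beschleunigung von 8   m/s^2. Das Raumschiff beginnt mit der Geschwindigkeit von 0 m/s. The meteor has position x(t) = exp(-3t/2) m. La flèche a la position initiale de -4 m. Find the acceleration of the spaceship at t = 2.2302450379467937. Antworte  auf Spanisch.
Partiendo de la sacudida j(t) = -8·sin(t), tomamos 1 antiderivada. La antiderivada de la sacudida, con a(0) = 8, da la aceleración: a(t) = 8·cos(t). Usando a(t) = 8·cos(t) y sustituyendo t = 2.2302450379467937, encontramos a = -4.90144995935306.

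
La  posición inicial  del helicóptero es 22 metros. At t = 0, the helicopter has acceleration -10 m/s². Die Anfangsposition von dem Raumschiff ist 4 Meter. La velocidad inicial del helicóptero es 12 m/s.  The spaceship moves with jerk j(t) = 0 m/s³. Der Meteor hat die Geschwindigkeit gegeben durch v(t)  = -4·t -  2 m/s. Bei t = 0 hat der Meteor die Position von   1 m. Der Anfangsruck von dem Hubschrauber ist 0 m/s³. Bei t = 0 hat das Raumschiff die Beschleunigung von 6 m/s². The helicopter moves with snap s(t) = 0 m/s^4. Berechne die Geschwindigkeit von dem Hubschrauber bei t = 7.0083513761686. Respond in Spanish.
Para resolver esto, necesitamos tomar 3 integrales de nuestra ecuación del snap s(t) = 0. La antiderivada del snap, con j(0) = 0, da la sacudida: j(t) = 0. La integral de la sacudida, con a(0) = -10, da la aceleración: a(t) = -10. Tomando ∫a(t)dt y aplicando v(0) = 12, encontramos v(t) = 12 - 10·t. Usando v(t) = 12 - 10·t y sustituyendo t = 7.0083513761686, encontramos v = -58.0835137616860.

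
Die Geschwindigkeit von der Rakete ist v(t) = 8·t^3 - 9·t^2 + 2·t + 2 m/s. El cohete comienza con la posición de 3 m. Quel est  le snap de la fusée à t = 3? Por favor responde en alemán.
Wir müssen unsere Gleichung für die Geschwindigkeit v(t) = 8·t^3 - 9·t^2 + 2·t + 2 3-mal ableiten. Durch Ableiten von der Geschwindigkeit erhalten wir die Beschleunigung: a(t) = 24·t^2 - 18·t + 2. Die Ableitung von der Beschleunigung ergibt den Ruck: j(t) = 48·t - 18. Die Ableitung von dem Ruck ergibt den Snap: s(t) = 48. Mit s(t) = 48 und Einsetzen von t = 3, finden wir s = 48.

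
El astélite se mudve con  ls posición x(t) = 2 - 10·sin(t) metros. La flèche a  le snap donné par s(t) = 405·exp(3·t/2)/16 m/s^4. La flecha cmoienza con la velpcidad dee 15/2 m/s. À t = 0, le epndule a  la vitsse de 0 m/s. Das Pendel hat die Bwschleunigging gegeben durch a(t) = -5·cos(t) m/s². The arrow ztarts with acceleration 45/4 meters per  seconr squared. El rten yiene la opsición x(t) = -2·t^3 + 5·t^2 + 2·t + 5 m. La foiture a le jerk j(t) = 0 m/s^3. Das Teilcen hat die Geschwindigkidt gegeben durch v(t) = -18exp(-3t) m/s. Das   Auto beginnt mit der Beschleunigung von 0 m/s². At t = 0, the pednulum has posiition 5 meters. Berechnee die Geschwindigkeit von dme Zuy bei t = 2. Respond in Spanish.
Para resolver esto, necesitamos tomar 1 derivada de nuestra ecuación de la posición x(t) = -2·t^3 + 5·t^2 + 2·t + 5. La derivada de la posición da la velocidad: v(t) = -6·t^2 + 10·t + 2. De la ecuación de la velocidad v(t) = -6·t^2 + 10·t + 2, sustituimos t = 2 para obtener v = -2.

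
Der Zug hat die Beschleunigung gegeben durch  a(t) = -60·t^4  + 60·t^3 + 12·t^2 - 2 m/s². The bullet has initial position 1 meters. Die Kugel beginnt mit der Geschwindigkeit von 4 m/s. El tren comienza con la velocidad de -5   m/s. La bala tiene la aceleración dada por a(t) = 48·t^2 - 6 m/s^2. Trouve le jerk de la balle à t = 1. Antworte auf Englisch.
We must differentiate our acceleration equation a(t) = 48·t^2 - 6 1 time. Taking d/dt of a(t), we find j(t) = 96·t. From the given jerk equation j(t) = 96·t, we substitute t = 1 to get j = 96.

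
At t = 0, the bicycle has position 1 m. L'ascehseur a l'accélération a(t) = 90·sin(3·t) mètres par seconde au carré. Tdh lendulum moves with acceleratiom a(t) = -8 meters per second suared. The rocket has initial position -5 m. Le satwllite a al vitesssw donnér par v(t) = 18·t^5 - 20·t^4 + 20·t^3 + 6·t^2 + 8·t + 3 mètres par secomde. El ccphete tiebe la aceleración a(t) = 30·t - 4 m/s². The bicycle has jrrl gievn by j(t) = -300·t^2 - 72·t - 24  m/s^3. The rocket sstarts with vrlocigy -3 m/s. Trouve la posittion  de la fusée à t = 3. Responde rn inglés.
To find the answer, we compute 2 integrals of a(t) = 30·t - 4. Taking ∫a(t)dt and applying v(0) = -3, we find v(t) = 15·t^2 - 4·t - 3. The antiderivative of velocity, with x(0) = -5, gives position: x(t) = 5·t^3 - 2·t^2 - 3·t - 5. Using x(t) = 5·t^3 - 2·t^2 - 3·t - 5 and substituting t = 3, we find x = 103.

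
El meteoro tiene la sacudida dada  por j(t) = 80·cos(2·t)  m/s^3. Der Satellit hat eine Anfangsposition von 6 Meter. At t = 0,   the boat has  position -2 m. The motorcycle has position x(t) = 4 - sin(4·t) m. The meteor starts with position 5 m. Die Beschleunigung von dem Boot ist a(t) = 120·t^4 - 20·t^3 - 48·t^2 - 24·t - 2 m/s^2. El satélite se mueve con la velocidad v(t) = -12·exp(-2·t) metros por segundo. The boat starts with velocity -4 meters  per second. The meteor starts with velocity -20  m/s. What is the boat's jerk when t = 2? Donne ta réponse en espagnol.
Debemos derivar nuestra ecuación de la aceleración a(t) = 120·t^4 - 20·t^3 - 48·t^2 - 24·t - 2 1 vez. Derivando la aceleración, obtenemos la sacudida: j(t) = 480·t^3 - 60·t^2 - 96·t - 24. Usando j(t) = 480·t^3 - 60·t^2 - 96·t - 24 y sustituyendo t = 2, encontramos j = 3384.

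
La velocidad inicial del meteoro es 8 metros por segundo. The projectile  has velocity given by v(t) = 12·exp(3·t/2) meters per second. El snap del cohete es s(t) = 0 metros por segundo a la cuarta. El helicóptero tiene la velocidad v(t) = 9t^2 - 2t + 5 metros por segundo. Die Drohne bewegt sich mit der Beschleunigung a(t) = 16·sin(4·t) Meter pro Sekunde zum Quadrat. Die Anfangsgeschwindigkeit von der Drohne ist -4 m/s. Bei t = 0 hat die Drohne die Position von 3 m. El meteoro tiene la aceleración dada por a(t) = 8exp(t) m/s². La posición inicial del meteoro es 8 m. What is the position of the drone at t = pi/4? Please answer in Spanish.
Para resolver esto, necesitamos tomar 2 antiderivadas de nuestra ecuación de la aceleración a(t) = 16·sin(4·t). La antiderivada de la aceleración es la velocidad. Usando v(0) = -4, obtenemos v(t) = -4·cos(4·t). Tomando ∫v(t)dt y aplicando x(0) = 3, encontramos x(t) = 3 - sin(4·t). Tenemos la posición x(t) = 3 - sin(4·t). Sustituyendo t = pi/4: x(pi/4) = 3.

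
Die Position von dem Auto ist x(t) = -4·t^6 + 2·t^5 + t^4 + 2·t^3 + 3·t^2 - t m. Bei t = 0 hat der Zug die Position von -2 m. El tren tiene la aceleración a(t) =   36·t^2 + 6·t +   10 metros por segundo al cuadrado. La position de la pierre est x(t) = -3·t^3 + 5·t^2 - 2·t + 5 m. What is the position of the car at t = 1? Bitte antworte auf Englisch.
From the given position equation x(t) = -4·t^6 + 2·t^5 + t^4 + 2·t^3 + 3·t^2 - t, we substitute t = 1 to get x = 3.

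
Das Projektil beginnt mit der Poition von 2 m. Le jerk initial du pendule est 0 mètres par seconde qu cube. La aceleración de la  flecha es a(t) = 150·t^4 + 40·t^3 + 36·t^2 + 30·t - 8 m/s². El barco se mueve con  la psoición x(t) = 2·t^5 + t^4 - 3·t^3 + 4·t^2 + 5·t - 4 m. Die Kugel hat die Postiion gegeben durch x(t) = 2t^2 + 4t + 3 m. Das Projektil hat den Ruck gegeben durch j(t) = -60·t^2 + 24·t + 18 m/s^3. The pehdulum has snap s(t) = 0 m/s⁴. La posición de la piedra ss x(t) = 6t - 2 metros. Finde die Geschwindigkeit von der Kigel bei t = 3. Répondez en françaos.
Pour résoudre ceci, nous devons prendre 1 dérivée de notre équation de la position x(t) = 2·t^2 + 4·t + 3. En prenant d/dt de x(t), nous trouvons v(t) = 4·t + 4. De l'équation de la vitesse v(t) = 4·t + 4, nous substituons t = 3 pour obtenir v = 16.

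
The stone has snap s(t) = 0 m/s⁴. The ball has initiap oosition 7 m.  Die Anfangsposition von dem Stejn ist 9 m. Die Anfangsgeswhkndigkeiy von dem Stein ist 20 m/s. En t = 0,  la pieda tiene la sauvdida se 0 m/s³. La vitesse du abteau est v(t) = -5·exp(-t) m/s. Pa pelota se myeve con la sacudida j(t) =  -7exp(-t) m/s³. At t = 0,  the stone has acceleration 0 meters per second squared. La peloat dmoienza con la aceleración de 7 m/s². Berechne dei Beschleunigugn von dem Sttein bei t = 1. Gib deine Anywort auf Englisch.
We must find the antiderivative of our snap equation s(t) = 0 2 times. The integral of snap, with j(0) = 0, gives jerk: j(t) = 0. Integrating jerk and using the initial condition a(0) = 0, we get a(t) = 0. We have acceleration a(t) = 0. Substituting t = 1: a(1) = 0.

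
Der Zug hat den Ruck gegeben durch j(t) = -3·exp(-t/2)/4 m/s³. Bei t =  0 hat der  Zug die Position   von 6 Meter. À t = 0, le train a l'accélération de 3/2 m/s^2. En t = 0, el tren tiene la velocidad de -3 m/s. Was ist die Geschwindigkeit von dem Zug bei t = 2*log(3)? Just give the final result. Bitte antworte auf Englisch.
The velocity at t = 2*log(3) is v = -1.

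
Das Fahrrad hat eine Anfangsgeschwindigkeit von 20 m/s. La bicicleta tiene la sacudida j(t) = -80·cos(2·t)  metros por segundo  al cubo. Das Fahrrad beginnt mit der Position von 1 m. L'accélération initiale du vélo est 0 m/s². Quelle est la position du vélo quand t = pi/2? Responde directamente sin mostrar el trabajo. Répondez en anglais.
At t = pi/2, x = 1.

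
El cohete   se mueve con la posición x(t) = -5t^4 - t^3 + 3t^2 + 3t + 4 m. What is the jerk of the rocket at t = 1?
To solve this, we need to take 3 derivatives of our position equation x(t) = -5·t^4 - t^3 + 3·t^2 + 3·t + 4. Taking d/dt of x(t), we find v(t) = -20·t^3 - 3·t^2 + 6·t + 3. Taking d/dt of v(t), we find a(t) = -60·t^2 - 6·t + 6. Taking d/dt of a(t), we find j(t) = -120·t - 6. From the given jerk equation j(t) = -120·t - 6, we substitute t = 1 to get j = -126.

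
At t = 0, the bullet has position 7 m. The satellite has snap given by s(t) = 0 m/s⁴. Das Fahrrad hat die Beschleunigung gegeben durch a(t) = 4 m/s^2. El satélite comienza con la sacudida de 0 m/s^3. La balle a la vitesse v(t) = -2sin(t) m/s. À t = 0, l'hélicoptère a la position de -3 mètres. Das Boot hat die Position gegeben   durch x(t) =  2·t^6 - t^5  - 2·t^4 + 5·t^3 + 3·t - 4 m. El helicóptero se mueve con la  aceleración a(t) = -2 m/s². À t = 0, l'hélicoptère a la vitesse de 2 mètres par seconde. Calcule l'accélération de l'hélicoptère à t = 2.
De l'équation de l'accélération a(t) = -2, nous substituons t = 2 pour obtenir a = -2.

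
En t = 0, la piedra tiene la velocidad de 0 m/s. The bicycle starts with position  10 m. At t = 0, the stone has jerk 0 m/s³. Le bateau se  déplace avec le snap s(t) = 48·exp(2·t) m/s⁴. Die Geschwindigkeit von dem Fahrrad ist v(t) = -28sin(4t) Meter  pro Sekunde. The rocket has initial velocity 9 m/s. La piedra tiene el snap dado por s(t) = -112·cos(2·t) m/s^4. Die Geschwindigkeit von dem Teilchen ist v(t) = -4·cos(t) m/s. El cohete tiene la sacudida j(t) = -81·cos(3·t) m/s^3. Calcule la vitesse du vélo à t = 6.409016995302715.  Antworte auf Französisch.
Nous avons la vitesse v(t) = -28·sin(4·t). En substituant t = 6.409016995302715: v(6.409016995302715) = -13.5055866463785.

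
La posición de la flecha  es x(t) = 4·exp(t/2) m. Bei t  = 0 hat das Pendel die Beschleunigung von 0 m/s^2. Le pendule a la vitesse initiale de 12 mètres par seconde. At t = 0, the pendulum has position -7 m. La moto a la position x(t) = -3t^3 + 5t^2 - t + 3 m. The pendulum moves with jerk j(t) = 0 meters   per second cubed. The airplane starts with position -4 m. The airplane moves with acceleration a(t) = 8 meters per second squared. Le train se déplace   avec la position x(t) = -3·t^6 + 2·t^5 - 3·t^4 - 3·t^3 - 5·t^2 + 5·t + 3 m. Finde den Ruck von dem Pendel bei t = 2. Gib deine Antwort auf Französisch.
En utilisant j(t) = 0 et en substituant t = 2, nous trouvons j = 0.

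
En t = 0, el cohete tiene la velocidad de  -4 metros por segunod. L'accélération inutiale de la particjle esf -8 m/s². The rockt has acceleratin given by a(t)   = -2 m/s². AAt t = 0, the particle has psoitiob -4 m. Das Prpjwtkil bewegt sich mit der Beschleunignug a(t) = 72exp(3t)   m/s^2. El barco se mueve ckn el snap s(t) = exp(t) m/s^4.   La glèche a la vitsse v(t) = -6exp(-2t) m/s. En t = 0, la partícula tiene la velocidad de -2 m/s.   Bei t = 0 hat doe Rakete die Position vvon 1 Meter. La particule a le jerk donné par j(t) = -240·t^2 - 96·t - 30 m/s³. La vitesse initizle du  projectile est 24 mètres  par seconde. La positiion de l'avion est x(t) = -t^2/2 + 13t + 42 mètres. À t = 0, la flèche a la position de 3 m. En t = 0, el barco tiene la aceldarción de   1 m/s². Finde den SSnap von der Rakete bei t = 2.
Um dies zu lösen, müssen wir 2 Ableitungen unserer Gleichung für die Beschleunigung a(t) = -2 nehmen. Mit d/dt von a(t) finden wir j(t) = 0. Die Ableitung von dem Ruck ergibt den Snap: s(t) = 0. Aus der Gleichung für den Snap s(t) = 0, setzen wir t = 2 ein und erhalten s = 0.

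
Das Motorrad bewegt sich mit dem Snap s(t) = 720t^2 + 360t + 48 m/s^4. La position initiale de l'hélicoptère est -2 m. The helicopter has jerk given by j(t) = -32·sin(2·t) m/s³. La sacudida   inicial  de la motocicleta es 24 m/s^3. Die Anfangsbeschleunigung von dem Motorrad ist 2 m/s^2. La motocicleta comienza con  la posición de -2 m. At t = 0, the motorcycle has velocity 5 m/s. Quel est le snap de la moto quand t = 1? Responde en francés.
Nous avons le snap s(t) = 720·t^2 + 360·t + 48. En substituant t = 1: s(1) = 1128.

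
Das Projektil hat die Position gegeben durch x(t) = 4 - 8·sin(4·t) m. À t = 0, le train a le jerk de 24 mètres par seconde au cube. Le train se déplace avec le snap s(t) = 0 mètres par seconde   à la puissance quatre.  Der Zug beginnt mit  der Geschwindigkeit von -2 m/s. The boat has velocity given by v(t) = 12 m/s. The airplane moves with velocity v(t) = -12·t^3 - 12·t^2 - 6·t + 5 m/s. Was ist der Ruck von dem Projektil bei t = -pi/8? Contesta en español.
Debemos derivar nuestra ecuación de la posición x(t) = 4 - 8·sin(4·t) 3 veces. La derivada de la posición da la velocidad: v(t) = -32·cos(4·t). Tomando d/dt de v(t), encontramos a(t) = 128·sin(4·t). La derivada de la aceleración da la sacudida: j(t) = 512·cos(4·t). De la ecuación de la sacudida j(t) = 512·cos(4·t), sustituimos t = -pi/8 para obtener j = 0.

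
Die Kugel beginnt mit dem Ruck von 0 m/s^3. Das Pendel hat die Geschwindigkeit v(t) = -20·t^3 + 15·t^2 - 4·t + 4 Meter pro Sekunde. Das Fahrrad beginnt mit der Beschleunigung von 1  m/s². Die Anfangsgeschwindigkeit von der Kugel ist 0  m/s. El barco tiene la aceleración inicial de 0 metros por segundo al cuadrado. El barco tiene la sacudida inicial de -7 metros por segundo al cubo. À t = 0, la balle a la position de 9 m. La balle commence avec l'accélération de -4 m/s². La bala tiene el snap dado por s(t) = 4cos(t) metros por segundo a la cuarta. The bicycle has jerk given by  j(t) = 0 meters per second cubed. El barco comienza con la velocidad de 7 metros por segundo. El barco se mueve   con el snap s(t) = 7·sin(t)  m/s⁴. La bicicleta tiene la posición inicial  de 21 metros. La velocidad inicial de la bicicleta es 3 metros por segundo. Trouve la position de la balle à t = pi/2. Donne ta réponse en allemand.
Ausgehend von dem Snap s(t) = 4·cos(t), nehmen wir 4 Stammfunktionen. Die Stammfunktion von dem Snap, mit j(0) = 0, ergibt den Ruck: j(t) = 4·sin(t). Mit ∫j(t)dt und Anwendung von a(0) = -4, finden wir a(t) = -4·cos(t). Mit ∫a(t)dt und Anwendung von v(0) = 0, finden wir v(t) = -4·sin(t). Das Integral von der Geschwindigkeit ist die Position. Mit x(0) = 9 erhalten wir x(t) = 4·cos(t) + 5. Mit x(t) = 4·cos(t) + 5 und Einsetzen von t = pi/2, finden wir x = 5.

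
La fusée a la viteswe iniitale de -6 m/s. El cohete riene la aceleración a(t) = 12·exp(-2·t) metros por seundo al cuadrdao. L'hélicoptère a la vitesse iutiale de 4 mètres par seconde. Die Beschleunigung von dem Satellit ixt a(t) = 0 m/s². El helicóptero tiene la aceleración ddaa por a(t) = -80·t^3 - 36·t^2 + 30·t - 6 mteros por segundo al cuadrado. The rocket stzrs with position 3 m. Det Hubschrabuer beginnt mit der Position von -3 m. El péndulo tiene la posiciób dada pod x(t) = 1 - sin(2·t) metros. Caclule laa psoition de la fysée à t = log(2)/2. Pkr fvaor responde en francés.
Pour résoudre ceci, nous devons prendre 2 primitives de notre équation de l'accélération a(t) = 12·exp(-2·t). La primitive de l'accélération, avec v(0) = -6, donne la vitesse: v(t) = -6·exp(-2·t). En intégrant la vitesse et en utilisant la condition initiale x(0) = 3, nous obtenons x(t) = 3·exp(-2·t). De l'équation de la position x(t) = 3·exp(-2·t), nous substituons t = log(2)/2 pour obtenir x = 3/2.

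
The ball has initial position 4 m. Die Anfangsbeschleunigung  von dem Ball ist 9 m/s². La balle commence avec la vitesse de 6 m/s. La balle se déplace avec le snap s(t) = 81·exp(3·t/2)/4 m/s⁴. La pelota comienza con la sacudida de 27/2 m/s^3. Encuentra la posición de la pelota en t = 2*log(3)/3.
Partiendo del snap s(t) = 81·exp(3·t/2)/4, tomamos 4 antiderivadas. Tomando ∫s(t)dt y aplicando j(0) = 27/2, encontramos j(t) = 27·exp(3·t/2)/2. Integrando la sacudida y usando la condición inicial a(0) = 9, obtenemos a(t) = 9·exp(3·t/2). Tomando ∫a(t)dt y aplicando v(0) = 6, encontramos v(t) = 6·exp(3·t/2). La antiderivada de la velocidad, con x(0) = 4, da la posición: x(t) = 4·exp(3·t/2). Usando x(t) = 4·exp(3·t/2) y sustituyendo t = 2*log(3)/3, encontramos x = 12.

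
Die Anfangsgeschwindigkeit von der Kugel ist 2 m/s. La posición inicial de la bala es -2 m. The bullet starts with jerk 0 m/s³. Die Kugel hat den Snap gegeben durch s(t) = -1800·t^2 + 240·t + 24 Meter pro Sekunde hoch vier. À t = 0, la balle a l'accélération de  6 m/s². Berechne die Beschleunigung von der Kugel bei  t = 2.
Ausgehend von dem Snap s(t) = -1800·t^2 + 240·t + 24, nehmen wir 2 Integrale. Das Integral von dem Snap ist der Ruck. Mit j(0) = 0 erhalten wir j(t) = 24·t·(-25·t^2 + 5·t + 1). Das Integral von dem Ruck ist die Beschleunigung. Mit a(0) = 6 erhalten wir a(t) = -150·t^4 + 40·t^3 + 12·t^2 + 6. Mit a(t) = -150·t^4 + 40·t^3 + 12·t^2 + 6 und Einsetzen von t = 2, finden wir a = -2026.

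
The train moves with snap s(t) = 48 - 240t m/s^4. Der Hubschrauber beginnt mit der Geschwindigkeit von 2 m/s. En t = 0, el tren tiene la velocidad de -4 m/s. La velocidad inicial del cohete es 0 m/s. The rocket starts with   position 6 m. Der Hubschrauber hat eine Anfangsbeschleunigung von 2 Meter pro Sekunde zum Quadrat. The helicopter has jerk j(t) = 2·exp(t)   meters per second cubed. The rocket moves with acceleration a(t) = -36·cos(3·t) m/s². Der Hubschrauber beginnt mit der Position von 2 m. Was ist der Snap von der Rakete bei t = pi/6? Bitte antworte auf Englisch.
To solve this, we need to take 2 derivatives of our acceleration equation a(t) = -36·cos(3·t). Taking d/dt of a(t), we find j(t) = 108·sin(3·t). Differentiating jerk, we get snap: s(t) = 324·cos(3·t). Using s(t) = 324·cos(3·t) and substituting t = pi/6, we find s = 0.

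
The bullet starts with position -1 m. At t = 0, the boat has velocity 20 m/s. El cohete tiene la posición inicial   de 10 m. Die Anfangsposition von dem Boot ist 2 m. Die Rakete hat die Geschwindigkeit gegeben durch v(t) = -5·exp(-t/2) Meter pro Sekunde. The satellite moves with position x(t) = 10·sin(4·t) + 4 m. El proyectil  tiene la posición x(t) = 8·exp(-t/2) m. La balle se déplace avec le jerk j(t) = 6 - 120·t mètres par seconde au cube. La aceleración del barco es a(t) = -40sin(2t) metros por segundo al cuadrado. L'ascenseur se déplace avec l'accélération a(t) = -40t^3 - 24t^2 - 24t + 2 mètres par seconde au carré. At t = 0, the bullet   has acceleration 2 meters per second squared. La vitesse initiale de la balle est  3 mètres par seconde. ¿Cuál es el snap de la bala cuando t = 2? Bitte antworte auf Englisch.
To solve this, we need to take 1 derivative of our jerk equation j(t) = 6 - 120·t. Differentiating jerk, we get snap: s(t) = -120. We have snap s(t) = -120. Substituting t = 2: s(2) = -120.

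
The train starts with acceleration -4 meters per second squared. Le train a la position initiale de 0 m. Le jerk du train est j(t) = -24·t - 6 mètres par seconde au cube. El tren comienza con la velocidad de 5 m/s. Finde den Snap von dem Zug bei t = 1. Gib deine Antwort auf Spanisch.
Para resolver esto, necesitamos tomar 1 derivada de nuestra ecuación de la sacudida j(t) = -24·t - 6. Tomando d/dt de j(t), encontramos s(t) = -24. De la ecuación del snap s(t) = -24, sustituimos t = 1 para obtener s = -24.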